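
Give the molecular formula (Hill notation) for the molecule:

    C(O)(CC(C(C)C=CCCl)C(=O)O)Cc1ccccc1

C16H21ClO3

Heavy atoms from the SMILES: 16 C, 1 Cl, 3 O.
Implicit hydrogens by atom environment:
  5 × C: 1 H each → 5
  5 × C (aromatic): 1 H each → 5
  3 × C: 2 H each → 6
  2 × O: 1 H each → 2
  1 × C: 3 H
  1 × C: no H
  1 × C (aromatic): no H
  1 × Cl: no H
  1 × O: no H
  Total hydrogens = 21.
Molecular formula: C16H21ClO3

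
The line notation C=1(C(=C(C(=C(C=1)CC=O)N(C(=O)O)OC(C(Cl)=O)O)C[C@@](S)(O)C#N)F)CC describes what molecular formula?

Heavy atoms from the SMILES: 16 C, 1 Cl, 1 F, 2 N, 7 O, 1 S.
Implicit hydrogens by atom environment:
  5 × C (aromatic): no H
  4 × C: no H
  4 × O: no H
  3 × C: 2 H each → 6
  3 × O: 1 H each → 3
  2 × C: 1 H each → 2
  2 × N: no H
  1 × C: 3 H
  1 × C (aromatic): 1 H
  1 × Cl: no H
  1 × F: no H
  1 × S: 1 H
  Total hydrogens = 16.
Molecular formula: C16H16ClFN2O7S

C16H16ClFN2O7S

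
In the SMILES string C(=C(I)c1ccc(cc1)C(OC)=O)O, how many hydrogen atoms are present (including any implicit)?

9

Hydrogens are implicit in SMILES; fill each atom to its normal valence:
  4 × C (aromatic): 1 H each → 4
  2 × C: no H
  2 × C (aromatic): no H
  2 × O: no H
  1 × C: 3 H
  1 × C: 1 H
  1 × I: no H
  1 × O: 1 H
  Total hydrogens = 9.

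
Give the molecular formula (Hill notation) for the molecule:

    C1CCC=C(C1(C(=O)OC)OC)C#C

C11H14O3

Heavy atoms from the SMILES: 11 C, 3 O.
Implicit hydrogens by atom environment:
  4 × C: no H
  3 × C: 2 H each → 6
  3 × O: no H
  2 × C: 3 H each → 6
  2 × C: 1 H each → 2
  Total hydrogens = 14.
Molecular formula: C11H14O3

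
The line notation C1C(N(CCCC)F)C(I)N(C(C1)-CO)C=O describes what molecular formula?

Heavy atoms from the SMILES: 11 C, 1 F, 1 I, 2 N, 2 O.
Implicit hydrogens by atom environment:
  6 × C: 2 H each → 12
  4 × C: 1 H each → 4
  2 × N: no H
  1 × C: 3 H
  1 × F: no H
  1 × I: no H
  1 × O: 1 H
  1 × O: no H
  Total hydrogens = 20.
Molecular formula: C11H20FIN2O2

C11H20FIN2O2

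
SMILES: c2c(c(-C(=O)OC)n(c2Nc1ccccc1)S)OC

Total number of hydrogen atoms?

14

Hydrogens are implicit in SMILES; fill each atom to its normal valence:
  6 × C (aromatic): 1 H each → 6
  4 × C (aromatic): no H
  3 × O: no H
  2 × C: 3 H each → 6
  1 × C: no H
  1 × N: 1 H
  1 × N (aromatic): no H
  1 × S: 1 H
  Total hydrogens = 14.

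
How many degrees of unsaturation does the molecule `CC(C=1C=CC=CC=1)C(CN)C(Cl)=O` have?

5

Molecular formula from the SMILES: C11H14ClNO.
DoU = (2C + 2 + N − H − X)/2 = (2·11 + 2 + 1 − 14 − 1)/2 = 10/2 = 5.
(Structurally: 1 ring(s) + 4 π bond(s) = 5.)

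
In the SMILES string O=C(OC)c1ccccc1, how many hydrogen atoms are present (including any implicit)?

8

Hydrogens are implicit in SMILES; fill each atom to its normal valence:
  5 × C (aromatic): 1 H each → 5
  2 × O: no H
  1 × C: 3 H
  1 × C (aromatic): no H
  1 × C: no H
  Total hydrogens = 8.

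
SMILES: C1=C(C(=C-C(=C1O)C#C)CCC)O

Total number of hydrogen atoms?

Hydrogens are implicit in SMILES; fill each atom to its normal valence:
  4 × C (aromatic): no H
  2 × C: 2 H each → 4
  2 × C (aromatic): 1 H each → 2
  2 × O: 1 H each → 2
  1 × C: 3 H
  1 × C: 1 H
  1 × C: no H
  Total hydrogens = 12.

12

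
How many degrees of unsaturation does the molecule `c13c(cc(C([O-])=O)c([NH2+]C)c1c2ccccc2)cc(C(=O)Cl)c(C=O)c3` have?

14

Molecular formula from the SMILES: C20H14ClNO4.
DoU = (2C + 2 + N − H − X)/2 = (2·20 + 2 + 1 − 14 − 1)/2 = 28/2 = 14.
(Structurally: 3 ring(s) + 11 π bond(s) = 14.)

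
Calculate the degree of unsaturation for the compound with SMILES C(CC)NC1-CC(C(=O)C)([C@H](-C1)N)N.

Molecular formula from the SMILES: C10H21N3O.
DoU = (2C + 2 + N − H − X)/2 = (2·10 + 2 + 3 − 21 − 0)/2 = 4/2 = 2.
(Structurally: 1 ring(s) + 1 π bond(s) = 2.)

2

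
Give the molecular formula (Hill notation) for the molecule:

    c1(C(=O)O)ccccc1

Heavy atoms from the SMILES: 7 C, 2 O.
Implicit hydrogens by atom environment:
  5 × C (aromatic): 1 H each → 5
  1 × C (aromatic): no H
  1 × C: no H
  1 × O: 1 H
  1 × O: no H
  Total hydrogens = 6.
Molecular formula: C7H6O2

C7H6O2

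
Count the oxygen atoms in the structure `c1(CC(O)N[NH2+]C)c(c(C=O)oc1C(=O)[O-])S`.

5

The symbol for oxygen appears 5 times in the SMILES.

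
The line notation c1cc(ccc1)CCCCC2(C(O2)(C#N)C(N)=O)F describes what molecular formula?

C14H15FN2O2

Heavy atoms from the SMILES: 14 C, 1 F, 2 N, 2 O.
Implicit hydrogens by atom environment:
  5 × C (aromatic): 1 H each → 5
  4 × C: 2 H each → 8
  4 × C: no H
  2 × O: no H
  1 × C (aromatic): no H
  1 × F: no H
  1 × N: 2 H
  1 × N: no H
  Total hydrogens = 15.
Molecular formula: C14H15FN2O2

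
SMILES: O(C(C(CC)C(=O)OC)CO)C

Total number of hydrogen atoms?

16

Hydrogens are implicit in SMILES; fill each atom to its normal valence:
  3 × C: 3 H each → 9
  3 × O: no H
  2 × C: 2 H each → 4
  2 × C: 1 H each → 2
  1 × C: no H
  1 × O: 1 H
  Total hydrogens = 16.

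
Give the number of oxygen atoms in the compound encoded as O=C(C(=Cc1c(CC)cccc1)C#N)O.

2

The symbol for oxygen appears 2 times in the SMILES.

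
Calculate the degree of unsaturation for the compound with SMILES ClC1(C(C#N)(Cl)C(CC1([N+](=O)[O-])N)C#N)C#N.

Molecular formula from the SMILES: C8H5Cl2N5O2.
DoU = (2C + 2 + N − H − X)/2 = (2·8 + 2 + 5 − 5 − 2)/2 = 16/2 = 8.
(Structurally: 1 ring(s) + 7 π bond(s) = 8.)

8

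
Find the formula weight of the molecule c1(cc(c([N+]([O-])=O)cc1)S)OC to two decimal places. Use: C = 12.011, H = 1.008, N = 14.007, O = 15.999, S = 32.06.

185.20

Molecular formula: C7H7NO3S.
M = 7×12.011 + 7×1.008 + 1×14.007 + 3×15.999 + 1×32.06 = 185.20 g/mol.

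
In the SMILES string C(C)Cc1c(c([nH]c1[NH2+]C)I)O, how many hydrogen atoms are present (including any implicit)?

Hydrogens are implicit in SMILES; fill each atom to its normal valence:
  4 × C (aromatic): no H
  2 × C: 3 H each → 6
  2 × C: 2 H each → 4
  1 × I: no H
  1 × N (charge +1): 2 H
  1 × N (aromatic): 1 H
  1 × O: 1 H
  Total hydrogens = 14.

14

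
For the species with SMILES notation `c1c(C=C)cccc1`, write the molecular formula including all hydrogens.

Heavy atoms from the SMILES: 8 C.
Implicit hydrogens by atom environment:
  5 × C (aromatic): 1 H each → 5
  1 × C: 2 H
  1 × C: 1 H
  1 × C (aromatic): no H
  Total hydrogens = 8.
Molecular formula: C8H8

C8H8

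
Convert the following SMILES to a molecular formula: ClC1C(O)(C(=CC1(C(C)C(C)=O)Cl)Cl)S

Heavy atoms from the SMILES: 9 C, 3 Cl, 2 O, 1 S.
Implicit hydrogens by atom environment:
  4 × C: no H
  3 × C: 1 H each → 3
  3 × Cl: no H
  2 × C: 3 H each → 6
  1 × O: 1 H
  1 × O: no H
  1 × S: 1 H
  Total hydrogens = 11.
Molecular formula: C9H11Cl3O2S

C9H11Cl3O2S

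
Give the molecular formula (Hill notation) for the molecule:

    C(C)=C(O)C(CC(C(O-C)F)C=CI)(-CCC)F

C13H21F2IO2

Heavy atoms from the SMILES: 13 C, 2 F, 1 I, 2 O.
Implicit hydrogens by atom environment:
  5 × C: 1 H each → 5
  3 × C: 3 H each → 9
  3 × C: 2 H each → 6
  2 × C: no H
  2 × F: no H
  1 × I: no H
  1 × O: 1 H
  1 × O: no H
  Total hydrogens = 21.
Molecular formula: C13H21F2IO2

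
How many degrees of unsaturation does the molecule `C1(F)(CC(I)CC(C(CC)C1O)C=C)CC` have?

2

Molecular formula from the SMILES: C13H22FIO.
DoU = (2C + 2 + N − H − X)/2 = (2·13 + 2 + 0 − 22 − 2)/2 = 4/2 = 2.
(Structurally: 1 ring(s) + 1 π bond(s) = 2.)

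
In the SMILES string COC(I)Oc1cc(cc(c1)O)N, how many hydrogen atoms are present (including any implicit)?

10

Hydrogens are implicit in SMILES; fill each atom to its normal valence:
  3 × C (aromatic): 1 H each → 3
  3 × C (aromatic): no H
  2 × O: no H
  1 × C: 3 H
  1 × C: 1 H
  1 × I: no H
  1 × N: 2 H
  1 × O: 1 H
  Total hydrogens = 10.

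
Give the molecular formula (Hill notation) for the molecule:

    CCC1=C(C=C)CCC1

C9H14

Heavy atoms from the SMILES: 9 C.
Implicit hydrogens by atom environment:
  5 × C: 2 H each → 10
  2 × C: no H
  1 × C: 3 H
  1 × C: 1 H
  Total hydrogens = 14.
Molecular formula: C9H14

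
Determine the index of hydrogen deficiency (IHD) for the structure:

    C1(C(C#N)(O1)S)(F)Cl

Molecular formula from the SMILES: C3HClFNOS.
DoU = (2C + 2 + N − H − X)/2 = (2·3 + 2 + 1 − 1 − 2)/2 = 6/2 = 3.
(Structurally: 1 ring(s) + 2 π bond(s) = 3.)

3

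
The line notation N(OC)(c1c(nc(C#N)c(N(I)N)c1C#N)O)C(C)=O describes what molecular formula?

C10H9IN6O3

Heavy atoms from the SMILES: 10 C, 1 I, 6 N, 3 O.
Implicit hydrogens by atom environment:
  5 × C (aromatic): no H
  4 × N: no H
  3 × C: no H
  2 × C: 3 H each → 6
  2 × O: no H
  1 × I: no H
  1 × N: 2 H
  1 × N (aromatic): no H
  1 × O: 1 H
  Total hydrogens = 9.
Molecular formula: C10H9IN6O3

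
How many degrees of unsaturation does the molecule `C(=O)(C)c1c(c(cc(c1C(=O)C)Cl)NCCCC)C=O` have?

Molecular formula from the SMILES: C15H18ClNO3.
DoU = (2C + 2 + N − H − X)/2 = (2·15 + 2 + 1 − 18 − 1)/2 = 14/2 = 7.
(Structurally: 1 ring(s) + 6 π bond(s) = 7.)

7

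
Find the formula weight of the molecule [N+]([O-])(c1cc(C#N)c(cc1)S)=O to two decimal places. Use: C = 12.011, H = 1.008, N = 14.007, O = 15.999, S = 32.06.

180.18

Molecular formula: C7H4N2O2S.
M = 7×12.011 + 4×1.008 + 2×14.007 + 2×15.999 + 1×32.06 = 180.18 g/mol.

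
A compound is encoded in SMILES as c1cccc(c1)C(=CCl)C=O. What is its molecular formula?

C9H7ClO

Heavy atoms from the SMILES: 9 C, 1 Cl, 1 O.
Implicit hydrogens by atom environment:
  5 × C (aromatic): 1 H each → 5
  2 × C: 1 H each → 2
  1 × C: no H
  1 × C (aromatic): no H
  1 × Cl: no H
  1 × O: no H
  Total hydrogens = 7.
Molecular formula: C9H7ClO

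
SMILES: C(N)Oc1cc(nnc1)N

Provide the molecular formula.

Heavy atoms from the SMILES: 5 C, 4 N, 1 O.
Implicit hydrogens by atom environment:
  2 × C (aromatic): 1 H each → 2
  2 × C (aromatic): no H
  2 × N: 2 H each → 4
  2 × N (aromatic): no H
  1 × C: 2 H
  1 × O: no H
  Total hydrogens = 8.
Molecular formula: C5H8N4O

C5H8N4O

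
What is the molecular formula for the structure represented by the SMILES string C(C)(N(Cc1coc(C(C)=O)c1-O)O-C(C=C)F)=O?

C12H14FNO5

Heavy atoms from the SMILES: 12 C, 1 F, 1 N, 5 O.
Implicit hydrogens by atom environment:
  3 × C (aromatic): no H
  3 × O: no H
  2 × C: 3 H each → 6
  2 × C: 2 H each → 4
  2 × C: 1 H each → 2
  2 × C: no H
  1 × C (aromatic): 1 H
  1 × F: no H
  1 × N: no H
  1 × O: 1 H
  1 × O (aromatic): no H
  Total hydrogens = 14.
Molecular formula: C12H14FNO5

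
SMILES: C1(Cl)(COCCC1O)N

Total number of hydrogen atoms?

Hydrogens are implicit in SMILES; fill each atom to its normal valence:
  3 × C: 2 H each → 6
  1 × C: 1 H
  1 × C: no H
  1 × Cl: no H
  1 × N: 2 H
  1 × O: 1 H
  1 × O: no H
  Total hydrogens = 10.

10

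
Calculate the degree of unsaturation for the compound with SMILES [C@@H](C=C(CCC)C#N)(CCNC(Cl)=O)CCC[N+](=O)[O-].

Molecular formula from the SMILES: C13H20ClN3O3.
DoU = (2C + 2 + N − H − X)/2 = (2·13 + 2 + 3 − 20 − 1)/2 = 10/2 = 5.
(Structurally: 0 ring(s) + 5 π bond(s) = 5.)

5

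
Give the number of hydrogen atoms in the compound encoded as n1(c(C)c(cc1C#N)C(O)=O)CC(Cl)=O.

7

Hydrogens are implicit in SMILES; fill each atom to its normal valence:
  3 × C (aromatic): no H
  3 × C: no H
  2 × O: no H
  1 × C: 3 H
  1 × C: 2 H
  1 × C (aromatic): 1 H
  1 × Cl: no H
  1 × N (aromatic): no H
  1 × N: no H
  1 × O: 1 H
  Total hydrogens = 7.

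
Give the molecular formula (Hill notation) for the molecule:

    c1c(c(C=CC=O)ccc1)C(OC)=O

Heavy atoms from the SMILES: 11 C, 3 O.
Implicit hydrogens by atom environment:
  4 × C (aromatic): 1 H each → 4
  3 × C: 1 H each → 3
  3 × O: no H
  2 × C (aromatic): no H
  1 × C: 3 H
  1 × C: no H
  Total hydrogens = 10.
Molecular formula: C11H10O3

C11H10O3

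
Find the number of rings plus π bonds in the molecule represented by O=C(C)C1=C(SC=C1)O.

Molecular formula from the SMILES: C6H6O2S.
DoU = (2C + 2 + N − H − X)/2 = (2·6 + 2 + 0 − 6 − 0)/2 = 8/2 = 4.
(Structurally: 1 ring(s) + 3 π bond(s) = 4.)

4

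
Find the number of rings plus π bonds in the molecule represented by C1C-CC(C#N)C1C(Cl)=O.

Molecular formula from the SMILES: C7H8ClNO.
DoU = (2C + 2 + N − H − X)/2 = (2·7 + 2 + 1 − 8 − 1)/2 = 8/2 = 4.
(Structurally: 1 ring(s) + 3 π bond(s) = 4.)

4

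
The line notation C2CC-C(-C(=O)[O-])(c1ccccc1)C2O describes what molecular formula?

Heavy atoms from the SMILES: 12 C, 3 O.
Implicit hydrogens by atom environment:
  5 × C (aromatic): 1 H each → 5
  3 × C: 2 H each → 6
  2 × C: no H
  1 × C: 1 H
  1 × C (aromatic): no H
  1 × O: 1 H
  1 × O: no H
  1 × O (charge -1): no H
  Total hydrogens = 13.
Net charge -1.
Molecular formula: C12H13O3-

C12H13O3-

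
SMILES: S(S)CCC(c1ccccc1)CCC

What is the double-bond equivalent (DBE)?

Molecular formula from the SMILES: C12H18S2.
DoU = (2C + 2 + N − H − X)/2 = (2·12 + 2 + 0 − 18 − 0)/2 = 8/2 = 4.
(Structurally: 1 ring(s) + 3 π bond(s) = 4.)

4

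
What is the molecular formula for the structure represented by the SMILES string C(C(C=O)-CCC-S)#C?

Heavy atoms from the SMILES: 7 C, 1 O, 1 S.
Implicit hydrogens by atom environment:
  3 × C: 2 H each → 6
  3 × C: 1 H each → 3
  1 × C: no H
  1 × O: no H
  1 × S: 1 H
  Total hydrogens = 10.
Molecular formula: C7H10OS

C7H10OS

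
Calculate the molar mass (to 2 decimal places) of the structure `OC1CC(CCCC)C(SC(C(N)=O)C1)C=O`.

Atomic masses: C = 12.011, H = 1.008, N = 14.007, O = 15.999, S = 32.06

259.36

Molecular formula: C12H21NO3S.
M = 12×12.011 + 21×1.008 + 1×14.007 + 3×15.999 + 1×32.06 = 259.36 g/mol.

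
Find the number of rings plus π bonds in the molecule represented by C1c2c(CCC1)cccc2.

5

Molecular formula from the SMILES: C10H12.
DoU = (2C + 2 + N − H − X)/2 = (2·10 + 2 + 0 − 12 − 0)/2 = 10/2 = 5.
(Structurally: 2 ring(s) + 3 π bond(s) = 5.)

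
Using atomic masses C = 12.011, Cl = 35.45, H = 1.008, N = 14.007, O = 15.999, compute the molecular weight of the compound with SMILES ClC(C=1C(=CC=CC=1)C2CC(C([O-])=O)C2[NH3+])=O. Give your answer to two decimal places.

Molecular formula: C12H12ClNO3.
M = 12×12.011 + 1×35.45 + 12×1.008 + 1×14.007 + 3×15.999 = 253.68 g/mol.

253.68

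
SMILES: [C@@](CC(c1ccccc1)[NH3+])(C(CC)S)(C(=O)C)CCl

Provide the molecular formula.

Heavy atoms from the SMILES: 15 C, 1 Cl, 1 N, 1 O, 1 S.
Implicit hydrogens by atom environment:
  5 × C (aromatic): 1 H each → 5
  3 × C: 2 H each → 6
  2 × C: 3 H each → 6
  2 × C: 1 H each → 2
  2 × C: no H
  1 × C (aromatic): no H
  1 × Cl: no H
  1 × N (charge +1): 3 H
  1 × O: no H
  1 × S: 1 H
  Total hydrogens = 23.
Net charge +1.
Molecular formula: C15H23ClNOS+

C15H23ClNOS+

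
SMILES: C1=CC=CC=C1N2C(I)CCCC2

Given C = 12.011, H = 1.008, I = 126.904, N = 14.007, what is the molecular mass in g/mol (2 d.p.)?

Molecular formula: C11H14IN.
M = 11×12.011 + 14×1.008 + 1×126.904 + 1×14.007 = 287.14 g/mol.

287.14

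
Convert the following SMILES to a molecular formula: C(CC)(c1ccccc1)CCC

Heavy atoms from the SMILES: 12 C.
Implicit hydrogens by atom environment:
  5 × C (aromatic): 1 H each → 5
  3 × C: 2 H each → 6
  2 × C: 3 H each → 6
  1 × C: 1 H
  1 × C (aromatic): no H
  Total hydrogens = 18.
Molecular formula: C12H18

C12H18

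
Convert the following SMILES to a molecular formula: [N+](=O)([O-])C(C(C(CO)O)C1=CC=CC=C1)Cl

C10H12ClNO4

Heavy atoms from the SMILES: 10 C, 1 Cl, 1 N, 4 O.
Implicit hydrogens by atom environment:
  5 × C (aromatic): 1 H each → 5
  3 × C: 1 H each → 3
  2 × O: 1 H each → 2
  1 × C: 2 H
  1 × C (aromatic): no H
  1 × Cl: no H
  1 × N (charge +1): no H
  1 × O: no H
  1 × O (charge -1): no H
  Total hydrogens = 12.
Molecular formula: C10H12ClNO4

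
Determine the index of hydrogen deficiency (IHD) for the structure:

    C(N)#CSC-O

2

Molecular formula from the SMILES: C3H5NOS.
DoU = (2C + 2 + N − H − X)/2 = (2·3 + 2 + 1 − 5 − 0)/2 = 4/2 = 2.
(Structurally: 0 ring(s) + 2 π bond(s) = 2.)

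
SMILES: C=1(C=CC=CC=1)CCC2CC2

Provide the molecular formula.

C11H14

Heavy atoms from the SMILES: 11 C.
Implicit hydrogens by atom environment:
  5 × C (aromatic): 1 H each → 5
  4 × C: 2 H each → 8
  1 × C: 1 H
  1 × C (aromatic): no H
  Total hydrogens = 14.
Molecular formula: C11H14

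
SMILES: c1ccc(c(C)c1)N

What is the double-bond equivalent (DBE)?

4

Molecular formula from the SMILES: C7H9N.
DoU = (2C + 2 + N − H − X)/2 = (2·7 + 2 + 1 − 9 − 0)/2 = 8/2 = 4.
(Structurally: 1 ring(s) + 3 π bond(s) = 4.)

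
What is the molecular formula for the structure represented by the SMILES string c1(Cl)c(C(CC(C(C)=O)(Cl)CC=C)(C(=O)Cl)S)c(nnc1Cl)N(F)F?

Heavy atoms from the SMILES: 13 C, 4 Cl, 2 F, 3 N, 2 O, 1 S.
Implicit hydrogens by atom environment:
  4 × C (aromatic): no H
  4 × C: no H
  4 × Cl: no H
  3 × C: 2 H each → 6
  2 × F: no H
  2 × N (aromatic): no H
  2 × O: no H
  1 × C: 3 H
  1 × C: 1 H
  1 × N: no H
  1 × S: 1 H
  Total hydrogens = 11.
Molecular formula: C13H11Cl4F2N3O2S

C13H11Cl4F2N3O2S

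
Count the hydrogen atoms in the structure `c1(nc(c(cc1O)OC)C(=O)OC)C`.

Hydrogens are implicit in SMILES; fill each atom to its normal valence:
  4 × C (aromatic): no H
  3 × C: 3 H each → 9
  3 × O: no H
  1 × C (aromatic): 1 H
  1 × C: no H
  1 × N (aromatic): no H
  1 × O: 1 H
  Total hydrogens = 11.

11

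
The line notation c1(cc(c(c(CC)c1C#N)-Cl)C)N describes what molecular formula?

Heavy atoms from the SMILES: 10 C, 1 Cl, 2 N.
Implicit hydrogens by atom environment:
  5 × C (aromatic): no H
  2 × C: 3 H each → 6
  1 × C: 2 H
  1 × C (aromatic): 1 H
  1 × C: no H
  1 × Cl: no H
  1 × N: 2 H
  1 × N: no H
  Total hydrogens = 11.
Molecular formula: C10H11ClN2

C10H11ClN2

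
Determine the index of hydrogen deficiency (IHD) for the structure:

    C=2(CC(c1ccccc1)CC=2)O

Molecular formula from the SMILES: C11H12O.
DoU = (2C + 2 + N − H − X)/2 = (2·11 + 2 + 0 − 12 − 0)/2 = 12/2 = 6.
(Structurally: 2 ring(s) + 4 π bond(s) = 6.)

6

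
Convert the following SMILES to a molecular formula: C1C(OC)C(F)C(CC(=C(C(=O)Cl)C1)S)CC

C12H18ClFO2S

Heavy atoms from the SMILES: 12 C, 1 Cl, 1 F, 2 O, 1 S.
Implicit hydrogens by atom environment:
  4 × C: 2 H each → 8
  3 × C: 1 H each → 3
  3 × C: no H
  2 × C: 3 H each → 6
  2 × O: no H
  1 × Cl: no H
  1 × F: no H
  1 × S: 1 H
  Total hydrogens = 18.
Molecular formula: C12H18ClFO2S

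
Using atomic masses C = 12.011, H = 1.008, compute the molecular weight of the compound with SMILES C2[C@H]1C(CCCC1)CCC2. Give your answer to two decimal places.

138.25

Molecular formula: C10H18.
M = 10×12.011 + 18×1.008 = 138.25 g/mol.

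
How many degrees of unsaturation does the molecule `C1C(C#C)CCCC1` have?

Molecular formula from the SMILES: C8H12.
DoU = (2C + 2 + N − H − X)/2 = (2·8 + 2 + 0 − 12 − 0)/2 = 6/2 = 3.
(Structurally: 1 ring(s) + 2 π bond(s) = 3.)

3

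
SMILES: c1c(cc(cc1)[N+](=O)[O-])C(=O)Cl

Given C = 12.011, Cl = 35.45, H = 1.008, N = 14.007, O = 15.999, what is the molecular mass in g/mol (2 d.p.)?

185.56

Molecular formula: C7H4ClNO3.
M = 7×12.011 + 1×35.45 + 4×1.008 + 1×14.007 + 3×15.999 = 185.56 g/mol.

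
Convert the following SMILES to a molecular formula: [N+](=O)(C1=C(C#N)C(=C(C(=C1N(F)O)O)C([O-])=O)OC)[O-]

C9H5FN3O7-

Heavy atoms from the SMILES: 9 C, 1 F, 3 N, 7 O.
Implicit hydrogens by atom environment:
  6 × C (aromatic): no H
  3 × O: no H
  2 × C: no H
  2 × N: no H
  2 × O: 1 H each → 2
  2 × O (charge -1): no H
  1 × C: 3 H
  1 × F: no H
  1 × N (charge +1): no H
  Total hydrogens = 5.
Net charge -1.
Molecular formula: C9H5FN3O7-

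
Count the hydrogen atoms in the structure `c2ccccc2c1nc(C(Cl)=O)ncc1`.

Hydrogens are implicit in SMILES; fill each atom to its normal valence:
  7 × C (aromatic): 1 H each → 7
  3 × C (aromatic): no H
  2 × N (aromatic): no H
  1 × C: no H
  1 × Cl: no H
  1 × O: no H
  Total hydrogens = 7.

7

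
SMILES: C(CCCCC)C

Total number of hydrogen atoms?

Hydrogens are implicit in SMILES; fill each atom to its normal valence:
  5 × C: 2 H each → 10
  2 × C: 3 H each → 6
  Total hydrogens = 16.

16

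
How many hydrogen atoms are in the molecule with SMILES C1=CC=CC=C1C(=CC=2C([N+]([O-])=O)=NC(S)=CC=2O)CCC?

16

Hydrogens are implicit in SMILES; fill each atom to its normal valence:
  6 × C (aromatic): 1 H each → 6
  5 × C (aromatic): no H
  2 × C: 2 H each → 4
  1 × C: 3 H
  1 × C: 1 H
  1 × C: no H
  1 × N (aromatic): no H
  1 × N (charge +1): no H
  1 × O: 1 H
  1 × O: no H
  1 × O (charge -1): no H
  1 × S: 1 H
  Total hydrogens = 16.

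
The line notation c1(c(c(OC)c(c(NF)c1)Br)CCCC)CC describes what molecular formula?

C13H19BrFNO

Heavy atoms from the SMILES: 1 Br, 13 C, 1 F, 1 N, 1 O.
Implicit hydrogens by atom environment:
  5 × C (aromatic): no H
  4 × C: 2 H each → 8
  3 × C: 3 H each → 9
  1 × Br: no H
  1 × C (aromatic): 1 H
  1 × F: no H
  1 × N: 1 H
  1 × O: no H
  Total hydrogens = 19.
Molecular formula: C13H19BrFNO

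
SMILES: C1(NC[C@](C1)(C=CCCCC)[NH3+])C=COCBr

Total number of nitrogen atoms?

The symbol for nitrogen appears 2 times in the SMILES.

2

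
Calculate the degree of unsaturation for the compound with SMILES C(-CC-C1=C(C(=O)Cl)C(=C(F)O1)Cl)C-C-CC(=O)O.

Molecular formula from the SMILES: C12H13Cl2FO4.
DoU = (2C + 2 + N − H − X)/2 = (2·12 + 2 + 0 − 13 − 3)/2 = 10/2 = 5.
(Structurally: 1 ring(s) + 4 π bond(s) = 5.)

5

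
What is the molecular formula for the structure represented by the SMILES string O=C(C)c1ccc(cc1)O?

Heavy atoms from the SMILES: 8 C, 2 O.
Implicit hydrogens by atom environment:
  4 × C (aromatic): 1 H each → 4
  2 × C (aromatic): no H
  1 × C: 3 H
  1 × C: no H
  1 × O: 1 H
  1 × O: no H
  Total hydrogens = 8.
Molecular formula: C8H8O2

C8H8O2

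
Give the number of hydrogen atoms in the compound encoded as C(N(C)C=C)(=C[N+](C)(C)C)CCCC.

Hydrogens are implicit in SMILES; fill each atom to its normal valence:
  5 × C: 3 H each → 15
  4 × C: 2 H each → 8
  2 × C: 1 H each → 2
  1 × C: no H
  1 × N: no H
  1 × N (charge +1): no H
  Total hydrogens = 25.

25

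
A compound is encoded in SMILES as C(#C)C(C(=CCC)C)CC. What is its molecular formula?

Heavy atoms from the SMILES: 10 C.
Implicit hydrogens by atom environment:
  3 × C: 3 H each → 9
  3 × C: 1 H each → 3
  2 × C: 2 H each → 4
  2 × C: no H
  Total hydrogens = 16.
Molecular formula: C10H16

C10H16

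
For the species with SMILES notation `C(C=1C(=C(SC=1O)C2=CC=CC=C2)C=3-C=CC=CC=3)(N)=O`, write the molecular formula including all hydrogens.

C17H13NO2S

Heavy atoms from the SMILES: 17 C, 1 N, 2 O, 1 S.
Implicit hydrogens by atom environment:
  10 × C (aromatic): 1 H each → 10
  6 × C (aromatic): no H
  1 × C: no H
  1 × N: 2 H
  1 × O: 1 H
  1 × O: no H
  1 × S (aromatic): no H
  Total hydrogens = 13.
Molecular formula: C17H13NO2S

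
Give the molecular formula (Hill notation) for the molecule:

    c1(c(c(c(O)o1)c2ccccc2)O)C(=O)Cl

Heavy atoms from the SMILES: 11 C, 1 Cl, 4 O.
Implicit hydrogens by atom environment:
  5 × C (aromatic): 1 H each → 5
  5 × C (aromatic): no H
  2 × O: 1 H each → 2
  1 × C: no H
  1 × Cl: no H
  1 × O (aromatic): no H
  1 × O: no H
  Total hydrogens = 7.
Molecular formula: C11H7ClO4

C11H7ClO4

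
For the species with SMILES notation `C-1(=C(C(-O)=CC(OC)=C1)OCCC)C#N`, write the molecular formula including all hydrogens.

Heavy atoms from the SMILES: 11 C, 1 N, 3 O.
Implicit hydrogens by atom environment:
  4 × C (aromatic): no H
  2 × C: 3 H each → 6
  2 × C: 2 H each → 4
  2 × C (aromatic): 1 H each → 2
  2 × O: no H
  1 × C: no H
  1 × N: no H
  1 × O: 1 H
  Total hydrogens = 13.
Molecular formula: C11H13NO3

C11H13NO3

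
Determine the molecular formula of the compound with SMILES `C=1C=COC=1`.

Heavy atoms from the SMILES: 4 C, 1 O.
Implicit hydrogens by atom environment:
  4 × C (aromatic): 1 H each → 4
  1 × O (aromatic): no H
  Total hydrogens = 4.
Molecular formula: C4H4O

C4H4O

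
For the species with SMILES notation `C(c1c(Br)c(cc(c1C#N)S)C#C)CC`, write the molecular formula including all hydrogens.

C12H10BrNS

Heavy atoms from the SMILES: 1 Br, 12 C, 1 N, 1 S.
Implicit hydrogens by atom environment:
  5 × C (aromatic): no H
  2 × C: 2 H each → 4
  2 × C: no H
  1 × Br: no H
  1 × C: 3 H
  1 × C (aromatic): 1 H
  1 × C: 1 H
  1 × N: no H
  1 × S: 1 H
  Total hydrogens = 10.
Molecular formula: C12H10BrNS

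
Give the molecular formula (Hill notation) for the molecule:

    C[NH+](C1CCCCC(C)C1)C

Heavy atoms from the SMILES: 10 C, 1 N.
Implicit hydrogens by atom environment:
  5 × C: 2 H each → 10
  3 × C: 3 H each → 9
  2 × C: 1 H each → 2
  1 × N (charge +1): 1 H
  Total hydrogens = 22.
Net charge +1.
Molecular formula: C10H22N+

C10H22N+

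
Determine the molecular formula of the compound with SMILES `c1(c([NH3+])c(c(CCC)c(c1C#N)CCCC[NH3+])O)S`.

[C14H23N3OS]2+

Heavy atoms from the SMILES: 14 C, 3 N, 1 O, 1 S.
Implicit hydrogens by atom environment:
  6 × C: 2 H each → 12
  6 × C (aromatic): no H
  2 × N (charge +1): 3 H each → 6
  1 × C: 3 H
  1 × C: no H
  1 × N: no H
  1 × O: 1 H
  1 × S: 1 H
  Total hydrogens = 23.
Net charge +2.
Molecular formula: [C14H23N3OS]2+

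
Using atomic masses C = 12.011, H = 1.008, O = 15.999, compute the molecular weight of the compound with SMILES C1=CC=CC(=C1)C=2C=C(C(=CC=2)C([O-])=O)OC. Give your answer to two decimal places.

227.24

Molecular formula: C14H11O3-.
M = 14×12.011 + 11×1.008 + 3×15.999 = 227.24 g/mol.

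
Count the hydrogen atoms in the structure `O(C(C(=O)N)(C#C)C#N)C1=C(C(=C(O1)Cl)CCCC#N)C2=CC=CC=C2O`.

14

Hydrogens are implicit in SMILES; fill each atom to its normal valence:
  6 × C (aromatic): no H
  5 × C: no H
  4 × C (aromatic): 1 H each → 4
  3 × C: 2 H each → 6
  2 × N: no H
  2 × O: no H
  1 × C: 1 H
  1 × Cl: no H
  1 × N: 2 H
  1 × O: 1 H
  1 × O (aromatic): no H
  Total hydrogens = 14.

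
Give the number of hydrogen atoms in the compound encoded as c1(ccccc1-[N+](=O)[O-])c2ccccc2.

9

Hydrogens are implicit in SMILES; fill each atom to its normal valence:
  9 × C (aromatic): 1 H each → 9
  3 × C (aromatic): no H
  1 × N (charge +1): no H
  1 × O: no H
  1 × O (charge -1): no H
  Total hydrogens = 9.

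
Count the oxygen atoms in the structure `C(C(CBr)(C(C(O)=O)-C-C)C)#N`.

2

The symbol for oxygen appears 2 times in the SMILES.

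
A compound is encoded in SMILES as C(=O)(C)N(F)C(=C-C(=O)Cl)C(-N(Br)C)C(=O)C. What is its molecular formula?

C9H11BrClFN2O3

Heavy atoms from the SMILES: 1 Br, 9 C, 1 Cl, 1 F, 2 N, 3 O.
Implicit hydrogens by atom environment:
  4 × C: no H
  3 × C: 3 H each → 9
  3 × O: no H
  2 × C: 1 H each → 2
  2 × N: no H
  1 × Br: no H
  1 × Cl: no H
  1 × F: no H
  Total hydrogens = 11.
Molecular formula: C9H11BrClFN2O3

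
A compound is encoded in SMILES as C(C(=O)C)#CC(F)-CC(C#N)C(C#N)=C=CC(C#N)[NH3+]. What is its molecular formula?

Heavy atoms from the SMILES: 14 C, 1 F, 4 N, 1 O.
Implicit hydrogens by atom environment:
  8 × C: no H
  4 × C: 1 H each → 4
  3 × N: no H
  1 × C: 3 H
  1 × C: 2 H
  1 × F: no H
  1 × N (charge +1): 3 H
  1 × O: no H
  Total hydrogens = 12.
Net charge +1.
Molecular formula: C14H12FN4O+

C14H12FN4O+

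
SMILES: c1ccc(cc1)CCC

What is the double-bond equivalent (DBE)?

Molecular formula from the SMILES: C9H12.
DoU = (2C + 2 + N − H − X)/2 = (2·9 + 2 + 0 − 12 − 0)/2 = 8/2 = 4.
(Structurally: 1 ring(s) + 3 π bond(s) = 4.)

4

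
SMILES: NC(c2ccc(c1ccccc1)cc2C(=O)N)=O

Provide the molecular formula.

Heavy atoms from the SMILES: 14 C, 2 N, 2 O.
Implicit hydrogens by atom environment:
  8 × C (aromatic): 1 H each → 8
  4 × C (aromatic): no H
  2 × C: no H
  2 × N: 2 H each → 4
  2 × O: no H
  Total hydrogens = 12.
Molecular formula: C14H12N2O2

C14H12N2O2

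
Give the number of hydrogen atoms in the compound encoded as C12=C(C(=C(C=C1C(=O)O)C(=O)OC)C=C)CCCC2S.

Hydrogens are implicit in SMILES; fill each atom to its normal valence:
  5 × C (aromatic): no H
  4 × C: 2 H each → 8
  3 × O: no H
  2 × C: 1 H each → 2
  2 × C: no H
  1 × C: 3 H
  1 × C (aromatic): 1 H
  1 × O: 1 H
  1 × S: 1 H
  Total hydrogens = 16.

16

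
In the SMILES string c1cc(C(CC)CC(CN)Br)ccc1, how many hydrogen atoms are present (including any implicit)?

18

Hydrogens are implicit in SMILES; fill each atom to its normal valence:
  5 × C (aromatic): 1 H each → 5
  3 × C: 2 H each → 6
  2 × C: 1 H each → 2
  1 × Br: no H
  1 × C: 3 H
  1 × C (aromatic): no H
  1 × N: 2 H
  Total hydrogens = 18.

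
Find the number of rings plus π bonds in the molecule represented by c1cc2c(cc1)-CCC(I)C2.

Molecular formula from the SMILES: C10H11I.
DoU = (2C + 2 + N − H − X)/2 = (2·10 + 2 + 0 − 11 − 1)/2 = 10/2 = 5.
(Structurally: 2 ring(s) + 3 π bond(s) = 5.)

5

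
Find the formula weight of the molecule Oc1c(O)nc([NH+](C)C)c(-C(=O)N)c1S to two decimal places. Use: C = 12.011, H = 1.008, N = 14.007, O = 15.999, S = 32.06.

Molecular formula: C8H12N3O3S+.
M = 8×12.011 + 12×1.008 + 3×14.007 + 3×15.999 + 1×32.06 = 230.26 g/mol.

230.26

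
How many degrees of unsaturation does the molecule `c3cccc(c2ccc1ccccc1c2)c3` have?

11

Molecular formula from the SMILES: C16H12.
DoU = (2C + 2 + N − H − X)/2 = (2·16 + 2 + 0 − 12 − 0)/2 = 22/2 = 11.
(Structurally: 3 ring(s) + 8 π bond(s) = 11.)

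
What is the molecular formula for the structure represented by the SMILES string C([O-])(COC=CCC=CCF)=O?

C8H10FO3-

Heavy atoms from the SMILES: 8 C, 1 F, 3 O.
Implicit hydrogens by atom environment:
  4 × C: 1 H each → 4
  3 × C: 2 H each → 6
  2 × O: no H
  1 × C: no H
  1 × F: no H
  1 × O (charge -1): no H
  Total hydrogens = 10.
Net charge -1.
Molecular formula: C8H10FO3-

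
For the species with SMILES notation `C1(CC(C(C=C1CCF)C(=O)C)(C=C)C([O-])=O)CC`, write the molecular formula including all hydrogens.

Heavy atoms from the SMILES: 15 C, 1 F, 3 O.
Implicit hydrogens by atom environment:
  5 × C: 2 H each → 10
  4 × C: 1 H each → 4
  4 × C: no H
  2 × C: 3 H each → 6
  2 × O: no H
  1 × F: no H
  1 × O (charge -1): no H
  Total hydrogens = 20.
Net charge -1.
Molecular formula: C15H20FO3-

C15H20FO3-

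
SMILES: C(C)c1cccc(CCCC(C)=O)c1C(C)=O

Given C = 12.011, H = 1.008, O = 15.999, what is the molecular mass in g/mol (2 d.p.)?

Molecular formula: C15H20O2.
M = 15×12.011 + 20×1.008 + 2×15.999 = 232.32 g/mol.

232.32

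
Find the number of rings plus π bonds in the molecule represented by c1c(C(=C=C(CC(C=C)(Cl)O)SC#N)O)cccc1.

Molecular formula from the SMILES: C14H12ClNO2S.
DoU = (2C + 2 + N − H − X)/2 = (2·14 + 2 + 1 − 12 − 1)/2 = 18/2 = 9.
(Structurally: 1 ring(s) + 8 π bond(s) = 9.)

9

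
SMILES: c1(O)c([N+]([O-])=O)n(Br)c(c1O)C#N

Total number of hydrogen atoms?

2

Hydrogens are implicit in SMILES; fill each atom to its normal valence:
  4 × C (aromatic): no H
  2 × O: 1 H each → 2
  1 × Br: no H
  1 × C: no H
  1 × N (aromatic): no H
  1 × N (charge +1): no H
  1 × N: no H
  1 × O: no H
  1 × O (charge -1): no H
  Total hydrogens = 2.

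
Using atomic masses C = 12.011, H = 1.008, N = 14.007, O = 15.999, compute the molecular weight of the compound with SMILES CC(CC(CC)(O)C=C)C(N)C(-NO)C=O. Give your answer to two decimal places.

Molecular formula: C11H22N2O3.
M = 11×12.011 + 22×1.008 + 2×14.007 + 3×15.999 = 230.31 g/mol.

230.31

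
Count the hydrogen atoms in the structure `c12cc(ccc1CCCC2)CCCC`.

Hydrogens are implicit in SMILES; fill each atom to its normal valence:
  7 × C: 2 H each → 14
  3 × C (aromatic): 1 H each → 3
  3 × C (aromatic): no H
  1 × C: 3 H
  Total hydrogens = 20.

20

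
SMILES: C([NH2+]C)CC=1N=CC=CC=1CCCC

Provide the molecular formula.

Heavy atoms from the SMILES: 12 C, 2 N.
Implicit hydrogens by atom environment:
  5 × C: 2 H each → 10
  3 × C (aromatic): 1 H each → 3
  2 × C: 3 H each → 6
  2 × C (aromatic): no H
  1 × N (charge +1): 2 H
  1 × N (aromatic): no H
  Total hydrogens = 21.
Net charge +1.
Molecular formula: C12H21N2+

C12H21N2+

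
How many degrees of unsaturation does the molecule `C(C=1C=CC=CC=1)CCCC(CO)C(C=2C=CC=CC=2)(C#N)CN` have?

Molecular formula from the SMILES: C21H26N2O.
DoU = (2C + 2 + N − H − X)/2 = (2·21 + 2 + 2 − 26 − 0)/2 = 20/2 = 10.
(Structurally: 2 ring(s) + 8 π bond(s) = 10.)

10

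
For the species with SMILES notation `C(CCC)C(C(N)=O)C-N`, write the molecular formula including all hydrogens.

C7H16N2O

Heavy atoms from the SMILES: 7 C, 2 N, 1 O.
Implicit hydrogens by atom environment:
  4 × C: 2 H each → 8
  2 × N: 2 H each → 4
  1 × C: 3 H
  1 × C: 1 H
  1 × C: no H
  1 × O: no H
  Total hydrogens = 16.
Molecular formula: C7H16N2O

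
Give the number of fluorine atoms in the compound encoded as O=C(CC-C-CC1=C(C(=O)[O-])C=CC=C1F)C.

1

The symbol for fluorine appears 1 time in the SMILES.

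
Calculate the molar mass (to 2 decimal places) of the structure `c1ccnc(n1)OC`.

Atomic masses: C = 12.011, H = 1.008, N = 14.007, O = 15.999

Molecular formula: C5H6N2O.
M = 5×12.011 + 6×1.008 + 2×14.007 + 1×15.999 = 110.12 g/mol.

110.12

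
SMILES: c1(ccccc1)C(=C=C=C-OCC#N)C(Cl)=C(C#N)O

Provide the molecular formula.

Heavy atoms from the SMILES: 15 C, 1 Cl, 2 N, 2 O.
Implicit hydrogens by atom environment:
  7 × C: no H
  5 × C (aromatic): 1 H each → 5
  2 × N: no H
  1 × C: 2 H
  1 × C: 1 H
  1 × C (aromatic): no H
  1 × Cl: no H
  1 × O: 1 H
  1 × O: no H
  Total hydrogens = 9.
Molecular formula: C15H9ClN2O2

C15H9ClN2O2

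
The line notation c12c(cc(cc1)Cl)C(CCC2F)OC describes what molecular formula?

C11H12ClFO

Heavy atoms from the SMILES: 11 C, 1 Cl, 1 F, 1 O.
Implicit hydrogens by atom environment:
  3 × C (aromatic): 1 H each → 3
  3 × C (aromatic): no H
  2 × C: 2 H each → 4
  2 × C: 1 H each → 2
  1 × C: 3 H
  1 × Cl: no H
  1 × F: no H
  1 × O: no H
  Total hydrogens = 12.
Molecular formula: C11H12ClFO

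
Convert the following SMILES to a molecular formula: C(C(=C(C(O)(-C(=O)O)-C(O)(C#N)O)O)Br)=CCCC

Heavy atoms from the SMILES: 1 Br, 11 C, 1 N, 6 O.
Implicit hydrogens by atom environment:
  6 × C: no H
  5 × O: 1 H each → 5
  2 × C: 2 H each → 4
  2 × C: 1 H each → 2
  1 × Br: no H
  1 × C: 3 H
  1 × N: no H
  1 × O: no H
  Total hydrogens = 14.
Molecular formula: C11H14BrNO6

C11H14BrNO6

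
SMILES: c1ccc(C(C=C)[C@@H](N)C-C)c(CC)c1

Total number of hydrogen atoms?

21

Hydrogens are implicit in SMILES; fill each atom to its normal valence:
  4 × C (aromatic): 1 H each → 4
  3 × C: 2 H each → 6
  3 × C: 1 H each → 3
  2 × C: 3 H each → 6
  2 × C (aromatic): no H
  1 × N: 2 H
  Total hydrogens = 21.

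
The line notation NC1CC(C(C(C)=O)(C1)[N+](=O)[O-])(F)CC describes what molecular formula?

C9H15FN2O3

Heavy atoms from the SMILES: 9 C, 1 F, 2 N, 3 O.
Implicit hydrogens by atom environment:
  3 × C: 2 H each → 6
  3 × C: no H
  2 × C: 3 H each → 6
  2 × O: no H
  1 × C: 1 H
  1 × F: no H
  1 × N: 2 H
  1 × N (charge +1): no H
  1 × O (charge -1): no H
  Total hydrogens = 15.
Molecular formula: C9H15FN2O3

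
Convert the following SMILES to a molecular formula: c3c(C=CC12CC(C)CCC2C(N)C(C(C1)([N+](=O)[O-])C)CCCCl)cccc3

C23H33ClN2O2

Heavy atoms from the SMILES: 23 C, 1 Cl, 2 N, 2 O.
Implicit hydrogens by atom environment:
  7 × C: 2 H each → 14
  6 × C: 1 H each → 6
  5 × C (aromatic): 1 H each → 5
  2 × C: 3 H each → 6
  2 × C: no H
  1 × C (aromatic): no H
  1 × Cl: no H
  1 × N: 2 H
  1 × N (charge +1): no H
  1 × O: no H
  1 × O (charge -1): no H
  Total hydrogens = 33.
Molecular formula: C23H33ClN2O2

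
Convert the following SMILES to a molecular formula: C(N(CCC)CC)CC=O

C8H17NO

Heavy atoms from the SMILES: 8 C, 1 N, 1 O.
Implicit hydrogens by atom environment:
  5 × C: 2 H each → 10
  2 × C: 3 H each → 6
  1 × C: 1 H
  1 × N: no H
  1 × O: no H
  Total hydrogens = 17.
Molecular formula: C8H17NO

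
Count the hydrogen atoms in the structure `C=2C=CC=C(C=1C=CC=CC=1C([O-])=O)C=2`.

9

Hydrogens are implicit in SMILES; fill each atom to its normal valence:
  9 × C (aromatic): 1 H each → 9
  3 × C (aromatic): no H
  1 × C: no H
  1 × O: no H
  1 × O (charge -1): no H
  Total hydrogens = 9.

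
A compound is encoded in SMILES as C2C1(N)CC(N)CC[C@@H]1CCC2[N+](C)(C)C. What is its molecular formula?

Heavy atoms from the SMILES: 13 C, 3 N.
Implicit hydrogens by atom environment:
  6 × C: 2 H each → 12
  3 × C: 3 H each → 9
  3 × C: 1 H each → 3
  2 × N: 2 H each → 4
  1 × C: no H
  1 × N (charge +1): no H
  Total hydrogens = 28.
Net charge +1.
Molecular formula: C13H28N3+

C13H28N3+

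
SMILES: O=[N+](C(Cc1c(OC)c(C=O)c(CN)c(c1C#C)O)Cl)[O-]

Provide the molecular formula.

Heavy atoms from the SMILES: 13 C, 1 Cl, 2 N, 5 O.
Implicit hydrogens by atom environment:
  6 × C (aromatic): no H
  3 × C: 1 H each → 3
  3 × O: no H
  2 × C: 2 H each → 4
  1 × C: 3 H
  1 × C: no H
  1 × Cl: no H
  1 × N: 2 H
  1 × N (charge +1): no H
  1 × O: 1 H
  1 × O (charge -1): no H
  Total hydrogens = 13.
Molecular formula: C13H13ClN2O5

C13H13ClN2O5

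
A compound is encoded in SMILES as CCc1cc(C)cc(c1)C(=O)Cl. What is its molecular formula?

Heavy atoms from the SMILES: 10 C, 1 Cl, 1 O.
Implicit hydrogens by atom environment:
  3 × C (aromatic): 1 H each → 3
  3 × C (aromatic): no H
  2 × C: 3 H each → 6
  1 × C: 2 H
  1 × C: no H
  1 × Cl: no H
  1 × O: no H
  Total hydrogens = 11.
Molecular formula: C10H11ClO

C10H11ClO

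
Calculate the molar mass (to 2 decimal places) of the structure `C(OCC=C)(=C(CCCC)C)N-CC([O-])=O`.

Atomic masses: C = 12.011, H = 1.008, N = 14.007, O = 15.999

226.30

Molecular formula: C12H20NO3-.
M = 12×12.011 + 20×1.008 + 1×14.007 + 3×15.999 = 226.30 g/mol.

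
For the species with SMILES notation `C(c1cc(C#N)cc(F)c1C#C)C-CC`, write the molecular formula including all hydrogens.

Heavy atoms from the SMILES: 13 C, 1 F, 1 N.
Implicit hydrogens by atom environment:
  4 × C (aromatic): no H
  3 × C: 2 H each → 6
  2 × C (aromatic): 1 H each → 2
  2 × C: no H
  1 × C: 3 H
  1 × C: 1 H
  1 × F: no H
  1 × N: no H
  Total hydrogens = 12.
Molecular formula: C13H12FN

C13H12FN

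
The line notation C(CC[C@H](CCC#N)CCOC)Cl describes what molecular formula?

Heavy atoms from the SMILES: 10 C, 1 Cl, 1 N, 1 O.
Implicit hydrogens by atom environment:
  7 × C: 2 H each → 14
  1 × C: 3 H
  1 × C: 1 H
  1 × C: no H
  1 × Cl: no H
  1 × N: no H
  1 × O: no H
  Total hydrogens = 18.
Molecular formula: C10H18ClNO

C10H18ClNO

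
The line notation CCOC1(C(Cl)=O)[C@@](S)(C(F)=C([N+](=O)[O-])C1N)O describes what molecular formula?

Heavy atoms from the SMILES: 8 C, 1 Cl, 1 F, 2 N, 5 O, 1 S.
Implicit hydrogens by atom environment:
  5 × C: no H
  3 × O: no H
  1 × C: 3 H
  1 × C: 2 H
  1 × C: 1 H
  1 × Cl: no H
  1 × F: no H
  1 × N: 2 H
  1 × N (charge +1): no H
  1 × O: 1 H
  1 × O (charge -1): no H
  1 × S: 1 H
  Total hydrogens = 10.
Molecular formula: C8H10ClFN2O5S

C8H10ClFN2O5S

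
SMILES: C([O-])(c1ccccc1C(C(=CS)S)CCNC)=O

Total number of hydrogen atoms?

16

Hydrogens are implicit in SMILES; fill each atom to its normal valence:
  4 × C (aromatic): 1 H each → 4
  2 × C: 2 H each → 4
  2 × C: 1 H each → 2
  2 × C: no H
  2 × C (aromatic): no H
  2 × S: 1 H each → 2
  1 × C: 3 H
  1 × N: 1 H
  1 × O: no H
  1 × O (charge -1): no H
  Total hydrogens = 16.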